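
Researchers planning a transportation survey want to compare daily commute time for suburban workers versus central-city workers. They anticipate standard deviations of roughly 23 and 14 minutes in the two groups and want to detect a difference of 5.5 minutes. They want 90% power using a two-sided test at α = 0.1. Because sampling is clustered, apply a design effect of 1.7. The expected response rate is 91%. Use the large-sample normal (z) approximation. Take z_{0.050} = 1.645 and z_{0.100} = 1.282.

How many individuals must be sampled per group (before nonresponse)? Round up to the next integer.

n = (z_{α/2} + z_β)² · (σ₁² + σ₂²) / δ²
  = (1.645 + 1.282)² · (23² + 14² = 725) / 5.5²
  = 8.5673 · 725 / 30.25
  = 205.33
Design effect: 1.7 × 205.33 = 349.07.
Adjust for 91% response: 349.07 / 0.91 = 383.59.
Round up → n = 384 per group.

n = 384 per group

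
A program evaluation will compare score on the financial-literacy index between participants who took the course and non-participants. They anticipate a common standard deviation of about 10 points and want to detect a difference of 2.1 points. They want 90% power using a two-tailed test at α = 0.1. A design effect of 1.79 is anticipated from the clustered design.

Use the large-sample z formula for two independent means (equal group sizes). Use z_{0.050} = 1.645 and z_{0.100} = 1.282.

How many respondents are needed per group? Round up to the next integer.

n = (z_{α/2} + z_β)² · (σ₁² + σ₂²) / δ²
  = (1.645 + 1.282)² · (2·10² = 200) / 2.1²
  = 8.5673 · 200 / 4.41
  = 388.54
Design effect: 1.79 × 388.54 = 695.49.
Round up → n = 696 per group.

n = 696 per group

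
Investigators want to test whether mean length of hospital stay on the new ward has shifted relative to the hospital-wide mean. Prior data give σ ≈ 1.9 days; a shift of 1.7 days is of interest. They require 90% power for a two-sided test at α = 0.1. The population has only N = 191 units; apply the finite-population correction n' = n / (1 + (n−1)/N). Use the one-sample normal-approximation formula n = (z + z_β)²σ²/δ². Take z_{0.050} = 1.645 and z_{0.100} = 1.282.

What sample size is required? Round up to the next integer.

n = (z_{α/2} + z_β)² · σ² / δ²
  = (1.645 + 1.282)² · 1.9² / 1.7²
  = 8.5673 · 3.61 / 2.89
  = 10.70
Finite-population correction (N = 191): 10.70 / (1 + (10.70 − 1)/191) = 10.18.
Round up → n = 11.

n = 11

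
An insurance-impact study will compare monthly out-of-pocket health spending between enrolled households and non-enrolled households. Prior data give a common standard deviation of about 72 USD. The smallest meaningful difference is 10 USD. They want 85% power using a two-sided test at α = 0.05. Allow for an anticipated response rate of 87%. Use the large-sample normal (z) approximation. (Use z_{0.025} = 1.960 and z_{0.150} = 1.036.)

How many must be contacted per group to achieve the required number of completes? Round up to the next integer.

n = 1070 per group

n = (z_{α/2} + z_β)² · (σ₁² + σ₂²) / δ²
  = (1.960 + 1.036)² · (2·72² = 10368) / 10²
  = 8.9760 · 10368 / 100
  = 930.63
Adjust for 87% response: 930.63 / 0.87 = 1069.69.
Round up → n = 1070 per group.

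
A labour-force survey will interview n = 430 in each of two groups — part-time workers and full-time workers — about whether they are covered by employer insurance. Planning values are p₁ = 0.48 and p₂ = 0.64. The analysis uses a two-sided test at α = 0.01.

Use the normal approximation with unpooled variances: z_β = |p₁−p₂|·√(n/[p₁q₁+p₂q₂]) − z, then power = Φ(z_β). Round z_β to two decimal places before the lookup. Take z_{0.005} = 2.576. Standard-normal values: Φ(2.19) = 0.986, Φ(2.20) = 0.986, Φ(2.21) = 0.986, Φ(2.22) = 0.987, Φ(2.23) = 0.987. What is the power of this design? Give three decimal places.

Power ≈ 0.986

z_β = |p₁−p₂|·√(n/[p₁q₁+p₂q₂]) − z_{α/2}
    = 0.16 · √(430/0.4800) − 2.576
    = 0.16 · 29.9305 − 2.576
    = 4.7889 − 2.576 = 2.2129 → 2.21
Power = Φ(2.21) = 0.986.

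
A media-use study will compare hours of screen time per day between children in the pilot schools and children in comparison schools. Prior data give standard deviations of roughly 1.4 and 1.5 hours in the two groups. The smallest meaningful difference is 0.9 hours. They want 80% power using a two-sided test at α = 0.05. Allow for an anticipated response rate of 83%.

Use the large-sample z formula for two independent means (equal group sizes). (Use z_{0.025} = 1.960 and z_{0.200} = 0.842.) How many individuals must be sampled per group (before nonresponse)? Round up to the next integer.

n = 50 per group

n = (z_{α/2} + z_β)² · (σ₁² + σ₂²) / δ²
  = (1.960 + 0.842)² · (1.4² + 1.5² = 4.21) / 0.9²
  = 7.8512 · 4.21 / 0.81
  = 40.81
Adjust for 83% response: 40.81 / 0.83 = 49.16.
Round up → n = 50 per group.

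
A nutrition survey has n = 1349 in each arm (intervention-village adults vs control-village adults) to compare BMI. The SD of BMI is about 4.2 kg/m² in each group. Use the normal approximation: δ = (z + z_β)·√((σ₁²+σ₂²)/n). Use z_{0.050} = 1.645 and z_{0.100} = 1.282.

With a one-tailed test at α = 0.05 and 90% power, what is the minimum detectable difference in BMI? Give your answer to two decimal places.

Minimum detectable difference ≈ 0.47 kg/m²

δ = (z_α + z_β) · √((σ₁²+σ₂²)/n)
  = (1.645 + 1.282) · √(35.28/1349)
  = 2.927 · √0.02615
  = 2.927 · 0.1617
  = 0.4733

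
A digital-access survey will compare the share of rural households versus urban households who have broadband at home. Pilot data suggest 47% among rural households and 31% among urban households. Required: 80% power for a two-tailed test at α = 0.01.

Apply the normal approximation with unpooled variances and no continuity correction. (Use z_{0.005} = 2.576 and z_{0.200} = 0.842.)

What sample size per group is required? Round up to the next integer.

n = (z_{α/2} + z_β)² · [p₁(1−p₁) + p₂(1−p₂)] / (p₁ − p₂)²
  = (2.576 + 0.842)² · (0.47·0.53 + 0.31·0.69) / (0.16)²
  = (3.418)² · (0.2491 + 0.2139) / 0.0256
  = 11.6827 · 0.4630 / 0.0256
  = 211.29
Round up → n = 212 per group.

n = 212 per group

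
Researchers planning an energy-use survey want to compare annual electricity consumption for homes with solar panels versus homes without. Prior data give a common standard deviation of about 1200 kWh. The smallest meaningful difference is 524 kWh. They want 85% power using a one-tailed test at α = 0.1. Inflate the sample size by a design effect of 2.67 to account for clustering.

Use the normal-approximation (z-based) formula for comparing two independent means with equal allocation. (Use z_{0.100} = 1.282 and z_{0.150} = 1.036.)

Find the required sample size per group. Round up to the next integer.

n = 151 per group

n = (z_α + z_β)² · (σ₁² + σ₂²) / δ²
  = (1.282 + 1.036)² · (2·1200² = 2880000) / 524²
  = 5.3731 · 2880000 / 274576
  = 56.36
Design effect: 2.67 × 56.36 = 150.48.
Round up → n = 151 per group.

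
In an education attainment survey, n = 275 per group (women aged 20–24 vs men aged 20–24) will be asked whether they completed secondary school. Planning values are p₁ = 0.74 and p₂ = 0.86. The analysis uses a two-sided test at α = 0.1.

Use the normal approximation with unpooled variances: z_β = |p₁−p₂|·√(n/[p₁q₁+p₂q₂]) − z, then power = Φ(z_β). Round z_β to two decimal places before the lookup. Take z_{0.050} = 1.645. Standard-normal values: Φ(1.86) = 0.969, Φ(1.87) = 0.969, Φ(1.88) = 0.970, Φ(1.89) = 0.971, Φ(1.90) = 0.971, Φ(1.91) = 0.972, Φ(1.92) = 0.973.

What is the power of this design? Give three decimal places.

z_β = |p₁−p₂|·√(n/[p₁q₁+p₂q₂]) − z_{α/2}
    = 0.12 · √(275/0.3128) − 1.645
    = 0.12 · 29.6506 − 1.645
    = 3.5581 − 1.645 = 1.9131 → 1.91
Power = Φ(1.91) = 0.972.

Power ≈ 0.972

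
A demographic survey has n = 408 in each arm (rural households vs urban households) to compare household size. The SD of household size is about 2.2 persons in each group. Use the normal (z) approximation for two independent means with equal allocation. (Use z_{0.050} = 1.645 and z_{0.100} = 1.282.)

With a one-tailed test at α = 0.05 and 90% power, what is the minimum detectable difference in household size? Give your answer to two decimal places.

Minimum detectable difference ≈ 0.45 persons

δ = (z_α + z_β) · √((σ₁²+σ₂²)/n)
  = (1.645 + 1.282) · √(9.68/408)
  = 2.927 · √0.02373
  = 2.927 · 0.1540
  = 0.4508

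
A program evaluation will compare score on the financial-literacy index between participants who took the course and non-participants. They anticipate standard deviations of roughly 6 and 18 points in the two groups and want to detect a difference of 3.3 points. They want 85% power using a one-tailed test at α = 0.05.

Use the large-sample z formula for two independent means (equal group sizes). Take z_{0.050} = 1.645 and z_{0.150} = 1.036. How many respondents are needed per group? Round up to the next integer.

n = 238 per group

n = (z_α + z_β)² · (σ₁² + σ₂²) / δ²
  = (1.645 + 1.036)² · (6² + 18² = 360) / 3.3²
  = 7.1878 · 360 / 10.89
  = 237.61
Round up → n = 238 per group.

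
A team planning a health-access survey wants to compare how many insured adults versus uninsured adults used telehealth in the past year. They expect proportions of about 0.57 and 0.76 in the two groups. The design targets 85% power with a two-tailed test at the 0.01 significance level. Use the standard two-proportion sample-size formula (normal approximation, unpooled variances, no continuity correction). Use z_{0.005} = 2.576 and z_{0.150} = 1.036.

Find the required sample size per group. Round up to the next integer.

n = (z_{α/2} + z_β)² · [p₁(1−p₁) + p₂(1−p₂)] / (p₁ − p₂)²
  = (2.576 + 1.036)² · (0.57·0.43 + 0.76·0.24) / (-0.19)²
  = (3.612)² · (0.2451 + 0.1824) / 0.0361
  = 13.0465 · 0.4275 / 0.0361
  = 154.50
Round up → n = 155 per group.

n = 155 per group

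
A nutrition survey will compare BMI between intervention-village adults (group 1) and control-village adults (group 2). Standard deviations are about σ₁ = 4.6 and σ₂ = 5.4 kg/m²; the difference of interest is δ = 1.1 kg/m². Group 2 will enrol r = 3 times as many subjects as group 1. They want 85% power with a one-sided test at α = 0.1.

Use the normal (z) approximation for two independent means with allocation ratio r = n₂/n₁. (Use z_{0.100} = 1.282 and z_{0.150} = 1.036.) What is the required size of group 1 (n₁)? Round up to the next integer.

n₁ = (z_α + z_β)² · (σ₁² + σ₂²/r) / δ²
   = (1.282 + 1.036)² · (4.6² + 5.4²/3) / 1.1²
   = 5.3731 · (21.16 + 9.72) / 1.21
   = 5.3731 · 30.88 / 1.21
   = 137.13
Round up → n₁ = 138; n₂ = r·n₁ = 3 × 138 = 414.

n₁ = 138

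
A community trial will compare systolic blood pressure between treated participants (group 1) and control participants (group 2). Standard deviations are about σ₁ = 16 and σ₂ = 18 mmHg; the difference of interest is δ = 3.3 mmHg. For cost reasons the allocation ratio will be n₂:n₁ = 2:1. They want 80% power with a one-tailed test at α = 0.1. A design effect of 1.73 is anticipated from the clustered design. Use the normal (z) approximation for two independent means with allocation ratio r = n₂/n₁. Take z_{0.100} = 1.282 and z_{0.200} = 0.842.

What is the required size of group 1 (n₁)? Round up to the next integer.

n₁ = 300

n₁ = (z_α + z_β)² · (σ₁² + σ₂²/r) / δ²
   = (1.282 + 0.842)² · (16² + 18²/2) / 3.3²
   = 4.5114 · (256 + 162) / 10.89
   = 4.5114 · 418 / 10.89
   = 173.16
Design effect: 1.73 × 173.16 = 299.57.
Round up → n₁ = 300; n₂ = r·n₁ = 2 × 300 = 600.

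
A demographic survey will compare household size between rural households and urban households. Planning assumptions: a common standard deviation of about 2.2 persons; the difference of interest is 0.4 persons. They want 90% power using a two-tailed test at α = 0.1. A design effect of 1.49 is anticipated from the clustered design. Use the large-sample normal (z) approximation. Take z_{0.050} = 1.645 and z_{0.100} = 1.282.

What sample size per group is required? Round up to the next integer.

n = (z_{α/2} + z_β)² · (σ₁² + σ₂²) / δ²
  = (1.645 + 1.282)² · (2·2.2² = 9.68) / 0.4²
  = 8.5673 · 9.68 / 0.16
  = 518.32
Design effect: 1.49 × 518.32 = 772.30.
Round up → n = 773 per group.

n = 773 per group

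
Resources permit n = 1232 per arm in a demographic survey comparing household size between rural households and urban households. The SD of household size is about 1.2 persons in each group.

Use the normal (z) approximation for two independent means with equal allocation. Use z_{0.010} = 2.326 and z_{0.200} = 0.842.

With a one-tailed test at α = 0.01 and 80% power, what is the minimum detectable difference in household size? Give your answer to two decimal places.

Minimum detectable difference ≈ 0.15 persons

δ = (z_α + z_β) · √((σ₁²+σ₂²)/n)
  = (2.326 + 0.842) · √(2.88/1232)
  = 3.168 · √0.00234
  = 3.168 · 0.0483
  = 0.1532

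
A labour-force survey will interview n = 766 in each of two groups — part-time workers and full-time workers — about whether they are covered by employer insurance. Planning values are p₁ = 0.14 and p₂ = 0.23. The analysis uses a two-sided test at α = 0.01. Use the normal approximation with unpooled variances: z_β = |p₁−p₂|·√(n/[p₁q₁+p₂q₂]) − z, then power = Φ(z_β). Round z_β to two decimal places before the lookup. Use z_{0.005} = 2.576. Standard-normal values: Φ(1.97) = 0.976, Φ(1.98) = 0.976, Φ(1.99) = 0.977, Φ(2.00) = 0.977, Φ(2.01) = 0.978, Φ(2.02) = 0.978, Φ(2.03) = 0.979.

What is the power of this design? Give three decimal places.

Power ≈ 0.977

z_β = |p₁−p₂|·√(n/[p₁q₁+p₂q₂]) − z_{α/2}
    = 0.09 · √(766/0.2975) − 2.576
    = 0.09 · 50.7424 − 2.576
    = 4.5668 − 2.576 = 1.9908 → 1.99
Power = Φ(1.99) = 0.977.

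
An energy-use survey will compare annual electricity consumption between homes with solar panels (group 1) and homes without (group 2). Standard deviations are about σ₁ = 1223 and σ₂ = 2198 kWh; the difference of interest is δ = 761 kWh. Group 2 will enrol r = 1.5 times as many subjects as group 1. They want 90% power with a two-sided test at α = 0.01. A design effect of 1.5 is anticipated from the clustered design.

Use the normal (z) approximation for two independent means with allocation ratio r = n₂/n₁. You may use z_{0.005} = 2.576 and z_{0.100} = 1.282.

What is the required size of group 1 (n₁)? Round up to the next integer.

n₁ = (z_{α/2} + z_β)² · (σ₁² + σ₂²/r) / δ²
   = (2.576 + 1.282)² · (1223² + 2198²/1.5) / 761²
   = 14.8842 · (1495729 + 3220802.7) / 579121
   = 14.8842 · 4716531.7 / 579121
   = 121.22
Design effect: 1.5 × 121.22 = 181.83.
Round up → n₁ = 182; n₂ = r·n₁ = 1.5 × 182 = 273.

n₁ = 182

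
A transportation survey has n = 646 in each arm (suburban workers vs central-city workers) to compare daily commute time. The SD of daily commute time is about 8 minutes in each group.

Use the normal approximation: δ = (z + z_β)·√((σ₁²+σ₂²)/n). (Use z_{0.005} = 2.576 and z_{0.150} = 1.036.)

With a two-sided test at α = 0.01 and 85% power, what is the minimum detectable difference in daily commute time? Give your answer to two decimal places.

Minimum detectable difference ≈ 1.61 minutes

δ = (z_{α/2} + z_β) · √((σ₁²+σ₂²)/n)
  = (2.576 + 1.036) · √(128/646)
  = 3.612 · √0.19814
  = 3.612 · 0.4451
  = 1.6078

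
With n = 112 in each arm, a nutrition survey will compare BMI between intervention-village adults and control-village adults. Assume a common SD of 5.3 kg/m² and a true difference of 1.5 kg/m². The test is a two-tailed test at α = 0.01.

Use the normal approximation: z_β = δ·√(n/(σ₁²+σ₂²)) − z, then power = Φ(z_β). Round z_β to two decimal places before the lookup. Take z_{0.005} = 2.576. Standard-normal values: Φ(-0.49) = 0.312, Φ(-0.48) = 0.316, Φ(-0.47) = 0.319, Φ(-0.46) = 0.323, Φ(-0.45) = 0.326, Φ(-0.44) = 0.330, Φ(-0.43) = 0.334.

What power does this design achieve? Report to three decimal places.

z_β = δ·√(n/(σ₁²+σ₂²)) − z_{α/2}
    = 1.5 · √(112/56.18) − 2.576
    = 1.5 · 1.41195 − 2.576
    = 2.1179 − 2.576 = -0.4581 → -0.46
Power = Φ(-0.46) = 0.323.

Power ≈ 0.323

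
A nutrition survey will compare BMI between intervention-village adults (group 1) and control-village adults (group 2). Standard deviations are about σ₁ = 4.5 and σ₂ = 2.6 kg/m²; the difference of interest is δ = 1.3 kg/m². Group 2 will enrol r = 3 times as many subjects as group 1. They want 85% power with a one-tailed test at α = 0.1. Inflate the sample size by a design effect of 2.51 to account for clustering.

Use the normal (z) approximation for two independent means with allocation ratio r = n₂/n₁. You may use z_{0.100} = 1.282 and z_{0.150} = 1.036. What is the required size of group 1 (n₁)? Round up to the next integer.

n₁ = (z_α + z_β)² · (σ₁² + σ₂²/r) / δ²
   = (1.282 + 1.036)² · (4.5² + 2.6²/3) / 1.3²
   = 5.3731 · (20.25 + 2.2533) / 1.69
   = 5.3731 · 22.5033 / 1.69
   = 71.55
Design effect: 2.51 × 71.55 = 179.58.
Round up → n₁ = 180; n₂ = r·n₁ = 3 × 180 = 540.

n₁ = 180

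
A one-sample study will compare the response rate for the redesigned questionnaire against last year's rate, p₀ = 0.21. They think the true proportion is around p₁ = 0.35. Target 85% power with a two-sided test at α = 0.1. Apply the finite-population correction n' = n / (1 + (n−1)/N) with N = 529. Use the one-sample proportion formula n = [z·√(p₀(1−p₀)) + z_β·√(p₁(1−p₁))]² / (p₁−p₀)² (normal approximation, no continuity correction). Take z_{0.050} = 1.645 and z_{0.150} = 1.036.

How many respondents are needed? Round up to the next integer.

n = [z_{α/2}·√(p₀q₀) + z_β·√(p₁q₁)]² / (p₁ − p₀)²
  = [1.645·√(0.21·0.79) + 1.036·√(0.35·0.65)]² / (0.14)²
  = [1.645·0.4073 + 1.036·0.4770]² / 0.0196
  = [1.1642]² / 0.0196
  = 69.15
Finite-population correction (N = 529): 69.15 / (1 + (69.15 − 1)/529) = 61.26.
Round up → n = 62.

n = 62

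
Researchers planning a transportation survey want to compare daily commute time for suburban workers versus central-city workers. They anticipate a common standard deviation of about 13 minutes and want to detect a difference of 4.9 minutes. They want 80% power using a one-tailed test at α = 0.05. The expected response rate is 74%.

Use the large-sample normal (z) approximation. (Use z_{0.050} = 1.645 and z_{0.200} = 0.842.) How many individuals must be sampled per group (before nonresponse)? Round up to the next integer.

n = (z_α + z_β)² · (σ₁² + σ₂²) / δ²
  = (1.645 + 0.842)² · (2·13² = 338) / 4.9²
  = 6.1852 · 338 / 24.01
  = 87.07
Adjust for 74% response: 87.07 / 0.74 = 117.66.
Round up → n = 118 per group.

n = 118 per group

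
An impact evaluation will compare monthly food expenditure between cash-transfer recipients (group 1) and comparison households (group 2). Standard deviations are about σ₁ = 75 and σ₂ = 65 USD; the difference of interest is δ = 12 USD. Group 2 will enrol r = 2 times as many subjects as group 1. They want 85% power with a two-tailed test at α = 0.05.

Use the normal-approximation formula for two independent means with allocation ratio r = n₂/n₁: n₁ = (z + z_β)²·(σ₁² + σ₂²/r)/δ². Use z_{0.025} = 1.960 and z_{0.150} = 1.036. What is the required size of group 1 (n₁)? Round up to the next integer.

n₁ = (z_{α/2} + z_β)² · (σ₁² + σ₂²/r) / δ²
   = (1.960 + 1.036)² · (75² + 65²/2) / 12²
   = 8.9760 · (5625 + 2112.5) / 144
   = 8.9760 · 7737.5 / 144
   = 482.31
Round up → n₁ = 483; n₂ = r·n₁ = 2 × 483 = 966.

n₁ = 483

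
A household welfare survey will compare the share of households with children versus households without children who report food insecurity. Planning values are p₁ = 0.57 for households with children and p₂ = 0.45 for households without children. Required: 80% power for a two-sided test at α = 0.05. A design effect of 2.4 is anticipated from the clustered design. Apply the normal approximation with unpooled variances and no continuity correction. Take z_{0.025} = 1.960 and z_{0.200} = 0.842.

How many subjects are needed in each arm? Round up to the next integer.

n = (z_{α/2} + z_β)² · [p₁(1−p₁) + p₂(1−p₂)] / (p₁ − p₂)²
  = (1.960 + 0.842)² · (0.57·0.43 + 0.45·0.55) / (0.12)²
  = (2.802)² · (0.2451 + 0.2475) / 0.0144
  = 7.8512 · 0.4926 / 0.0144
  = 268.58
Design effect: 2.4 × 268.58 = 644.58.
Round up → n = 645 per group.

n = 645 per group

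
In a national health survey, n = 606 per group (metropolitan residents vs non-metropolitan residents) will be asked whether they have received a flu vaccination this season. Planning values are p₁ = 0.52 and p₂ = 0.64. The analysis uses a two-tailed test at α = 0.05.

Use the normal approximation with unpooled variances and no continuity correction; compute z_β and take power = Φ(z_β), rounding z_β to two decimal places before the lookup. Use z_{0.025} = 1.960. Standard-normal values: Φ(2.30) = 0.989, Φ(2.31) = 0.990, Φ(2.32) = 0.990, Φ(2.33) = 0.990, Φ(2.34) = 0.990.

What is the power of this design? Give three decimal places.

Power ≈ 0.989

z_β = |p₁−p₂|·√(n/[p₁q₁+p₂q₂]) − z_{α/2}
    = 0.12 · √(606/0.4800) − 1.960
    = 0.12 · 35.5317 − 1.960
    = 4.2638 − 1.960 = 2.3038 → 2.30
Power = Φ(2.30) = 0.989.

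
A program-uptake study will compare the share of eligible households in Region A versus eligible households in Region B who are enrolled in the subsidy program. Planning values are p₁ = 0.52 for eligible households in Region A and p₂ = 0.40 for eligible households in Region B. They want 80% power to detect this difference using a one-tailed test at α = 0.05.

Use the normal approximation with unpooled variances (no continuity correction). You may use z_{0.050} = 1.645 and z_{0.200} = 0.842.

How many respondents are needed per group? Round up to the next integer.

n = 211 per group

n = (z_α + z_β)² · [p₁(1−p₁) + p₂(1−p₂)] / (p₁ − p₂)²
  = (1.645 + 0.842)² · (0.52·0.48 + 0.40·0.60) / (0.12)²
  = (2.487)² · (0.2496 + 0.2400) / 0.0144
  = 6.1852 · 0.4896 / 0.0144
  = 210.30
Round up → n = 211 per group.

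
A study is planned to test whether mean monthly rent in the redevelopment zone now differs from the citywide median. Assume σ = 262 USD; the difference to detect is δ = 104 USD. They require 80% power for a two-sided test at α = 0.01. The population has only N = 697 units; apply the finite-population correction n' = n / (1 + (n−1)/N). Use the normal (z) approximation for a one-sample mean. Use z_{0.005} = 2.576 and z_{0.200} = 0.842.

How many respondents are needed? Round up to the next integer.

n = (z_{α/2} + z_β)² · σ² / δ²
  = (2.576 + 0.842)² · 262² / 104²
  = 11.6827 · 68644 / 10816
  = 74.14
Finite-population correction (N = 697): 74.14 / (1 + (74.14 − 1)/697) = 67.10.
Round up → n = 68.

n = 68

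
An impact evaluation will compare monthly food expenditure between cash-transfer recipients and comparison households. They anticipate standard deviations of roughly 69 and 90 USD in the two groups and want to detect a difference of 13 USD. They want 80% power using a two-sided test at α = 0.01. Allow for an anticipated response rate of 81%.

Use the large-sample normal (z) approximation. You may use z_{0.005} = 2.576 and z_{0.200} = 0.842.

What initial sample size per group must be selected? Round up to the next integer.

n = 1098 per group

n = (z_{α/2} + z_β)² · (σ₁² + σ₂²) / δ²
  = (2.576 + 0.842)² · (69² + 90² = 12861) / 13²
  = 11.6827 · 12861 / 169
  = 889.06
Adjust for 81% response: 889.06 / 0.81 = 1097.61.
Round up → n = 1098 per group.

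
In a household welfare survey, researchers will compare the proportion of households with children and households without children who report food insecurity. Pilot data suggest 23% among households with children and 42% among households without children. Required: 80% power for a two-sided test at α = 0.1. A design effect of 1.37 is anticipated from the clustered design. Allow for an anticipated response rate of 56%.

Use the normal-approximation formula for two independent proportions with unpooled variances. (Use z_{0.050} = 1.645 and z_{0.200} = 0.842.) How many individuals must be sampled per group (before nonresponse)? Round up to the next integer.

n = 177 per group

n = (z_{α/2} + z_β)² · [p₁(1−p₁) + p₂(1−p₂)] / (p₁ − p₂)²
  = (1.645 + 0.842)² · (0.23·0.77 + 0.42·0.58) / (-0.19)²
  = (2.487)² · (0.1771 + 0.2436) / 0.0361
  = 6.1852 · 0.4207 / 0.0361
  = 72.08
Design effect: 1.37 × 72.08 = 98.75.
Adjust for 56% response: 98.75 / 0.56 = 176.34.
Round up → n = 177 per group.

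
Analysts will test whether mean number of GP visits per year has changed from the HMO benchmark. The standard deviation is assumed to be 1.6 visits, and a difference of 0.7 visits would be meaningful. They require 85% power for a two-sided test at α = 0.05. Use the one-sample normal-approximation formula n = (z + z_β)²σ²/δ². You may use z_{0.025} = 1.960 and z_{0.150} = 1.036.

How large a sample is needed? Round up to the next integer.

n = 47

n = (z_{α/2} + z_β)² · σ² / δ²
  = (1.960 + 1.036)² · 1.6² / 0.7²
  = 8.9760 · 2.56 / 0.49
  = 46.90
Round up → n = 47.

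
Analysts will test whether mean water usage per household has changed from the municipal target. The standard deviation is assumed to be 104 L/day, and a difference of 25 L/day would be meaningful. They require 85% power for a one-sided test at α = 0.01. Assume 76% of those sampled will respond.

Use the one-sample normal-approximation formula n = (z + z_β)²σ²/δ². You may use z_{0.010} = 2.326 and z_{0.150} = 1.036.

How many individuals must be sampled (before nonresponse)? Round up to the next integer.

n = 258

n = (z_α + z_β)² · σ² / δ²
  = (2.326 + 1.036)² · 104² / 25²
  = 11.3030 · 10816 / 625
  = 195.61
Adjust for 76% response: 195.61 / 0.76 = 257.38.
Round up → n = 258.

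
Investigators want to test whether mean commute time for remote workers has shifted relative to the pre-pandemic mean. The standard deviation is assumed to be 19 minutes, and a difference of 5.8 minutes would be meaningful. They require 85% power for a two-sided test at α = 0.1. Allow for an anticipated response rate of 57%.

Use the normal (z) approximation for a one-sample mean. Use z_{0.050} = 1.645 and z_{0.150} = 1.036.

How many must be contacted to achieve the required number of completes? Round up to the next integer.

n = 136

n = (z_{α/2} + z_β)² · σ² / δ²
  = (1.645 + 1.036)² · 19² / 5.8²
  = 7.1878 · 361 / 33.64
  = 77.13
Adjust for 57% response: 77.13 / 0.57 = 135.32.
Round up → n = 136.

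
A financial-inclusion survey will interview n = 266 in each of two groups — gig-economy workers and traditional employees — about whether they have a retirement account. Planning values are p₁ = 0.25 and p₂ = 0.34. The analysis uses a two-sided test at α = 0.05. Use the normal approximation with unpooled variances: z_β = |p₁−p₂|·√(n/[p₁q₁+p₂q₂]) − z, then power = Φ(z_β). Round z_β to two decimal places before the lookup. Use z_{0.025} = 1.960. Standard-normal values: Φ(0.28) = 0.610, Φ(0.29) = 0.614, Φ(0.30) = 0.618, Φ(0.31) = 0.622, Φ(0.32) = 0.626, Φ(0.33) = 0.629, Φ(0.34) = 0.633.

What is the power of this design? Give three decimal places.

z_β = |p₁−p₂|·√(n/[p₁q₁+p₂q₂]) − z_{α/2}
    = 0.09 · √(266/0.4119) − 1.960
    = 0.09 · 25.4124 − 1.960
    = 2.2871 − 1.960 = 0.3271 → 0.33
Power = Φ(0.33) = 0.629.

Power ≈ 0.629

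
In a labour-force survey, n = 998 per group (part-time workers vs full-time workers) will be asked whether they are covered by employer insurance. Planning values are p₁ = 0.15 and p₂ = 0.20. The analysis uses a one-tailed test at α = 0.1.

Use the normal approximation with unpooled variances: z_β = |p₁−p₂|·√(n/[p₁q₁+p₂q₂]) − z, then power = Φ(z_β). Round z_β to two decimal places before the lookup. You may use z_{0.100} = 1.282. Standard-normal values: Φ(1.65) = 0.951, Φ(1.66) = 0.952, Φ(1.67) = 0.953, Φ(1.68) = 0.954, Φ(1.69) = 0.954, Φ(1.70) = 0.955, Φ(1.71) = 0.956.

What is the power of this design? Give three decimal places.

Power ≈ 0.952

z_β = |p₁−p₂|·√(n/[p₁q₁+p₂q₂]) − z_α
    = 0.05 · √(998/0.2875) − 1.282
    = 0.05 · 58.9178 − 1.282
    = 2.9459 − 1.282 = 1.6639 → 1.66
Power = Φ(1.66) = 0.952.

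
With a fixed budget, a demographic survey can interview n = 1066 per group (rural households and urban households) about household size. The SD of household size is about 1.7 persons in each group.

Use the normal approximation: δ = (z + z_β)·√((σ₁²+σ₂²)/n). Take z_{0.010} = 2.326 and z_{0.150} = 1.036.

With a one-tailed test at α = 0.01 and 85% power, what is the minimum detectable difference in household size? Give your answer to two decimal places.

δ = (z_α + z_β) · √((σ₁²+σ₂²)/n)
  = (2.326 + 1.036) · √(5.78/1066)
  = 3.362 · √0.00542
  = 3.362 · 0.0736
  = 0.2476

Minimum detectable difference ≈ 0.25 persons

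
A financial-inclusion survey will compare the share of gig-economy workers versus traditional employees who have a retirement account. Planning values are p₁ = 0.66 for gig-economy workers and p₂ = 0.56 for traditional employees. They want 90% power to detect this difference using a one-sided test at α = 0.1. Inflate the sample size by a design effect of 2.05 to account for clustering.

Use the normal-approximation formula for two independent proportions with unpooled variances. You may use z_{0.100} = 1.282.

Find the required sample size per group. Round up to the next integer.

n = 635 per group

n = (z_α + z_β)² · [p₁(1−p₁) + p₂(1−p₂)] / (p₁ − p₂)²
  = (1.282 + 1.282)² · (0.66·0.34 + 0.56·0.44) / (0.10)²
  = (2.564)² · (0.2244 + 0.2464) / 0.0100
  = 6.5741 · 0.4708 / 0.0100
  = 309.51
Design effect: 2.05 × 309.51 = 634.49.
Round up → n = 635 per group.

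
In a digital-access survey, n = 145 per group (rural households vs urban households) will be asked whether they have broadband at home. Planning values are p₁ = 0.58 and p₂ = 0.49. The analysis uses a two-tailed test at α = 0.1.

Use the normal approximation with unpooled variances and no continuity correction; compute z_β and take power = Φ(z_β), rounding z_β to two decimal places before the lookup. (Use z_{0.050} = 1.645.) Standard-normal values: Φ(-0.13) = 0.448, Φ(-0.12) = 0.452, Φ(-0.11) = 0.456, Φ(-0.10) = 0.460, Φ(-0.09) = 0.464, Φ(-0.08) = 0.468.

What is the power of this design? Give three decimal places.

Power ≈ 0.460

z_β = |p₁−p₂|·√(n/[p₁q₁+p₂q₂]) − z_{α/2}
    = 0.09 · √(145/0.4935) − 1.645
    = 0.09 · 17.1412 − 1.645
    = 1.5427 − 1.645 = -0.1023 → -0.10
Power = Φ(-0.10) = 0.460.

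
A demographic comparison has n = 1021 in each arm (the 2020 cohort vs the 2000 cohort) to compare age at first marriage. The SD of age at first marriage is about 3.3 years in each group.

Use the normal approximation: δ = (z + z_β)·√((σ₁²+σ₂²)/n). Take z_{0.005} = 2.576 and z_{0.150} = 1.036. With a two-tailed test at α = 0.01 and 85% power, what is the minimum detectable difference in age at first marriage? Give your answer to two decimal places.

δ = (z_{α/2} + z_β) · √((σ₁²+σ₂²)/n)
  = (2.576 + 1.036) · √(21.78/1021)
  = 3.612 · √0.02133
  = 3.612 · 0.1461
  = 0.5276

Minimum detectable difference ≈ 0.53 years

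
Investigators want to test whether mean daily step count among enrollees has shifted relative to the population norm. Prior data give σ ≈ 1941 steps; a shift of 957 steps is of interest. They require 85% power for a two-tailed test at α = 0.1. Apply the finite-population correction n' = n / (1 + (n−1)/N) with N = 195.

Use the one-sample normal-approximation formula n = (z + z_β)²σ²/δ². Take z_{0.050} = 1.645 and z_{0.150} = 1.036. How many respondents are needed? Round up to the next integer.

n = 26

n = (z_{α/2} + z_β)² · σ² / δ²
  = (1.645 + 1.036)² · 1941² / 957²
  = 7.1878 · 3767481 / 915849
  = 29.57
Finite-population correction (N = 195): 29.57 / (1 + (29.57 − 1)/195) = 25.79.
Round up → n = 26.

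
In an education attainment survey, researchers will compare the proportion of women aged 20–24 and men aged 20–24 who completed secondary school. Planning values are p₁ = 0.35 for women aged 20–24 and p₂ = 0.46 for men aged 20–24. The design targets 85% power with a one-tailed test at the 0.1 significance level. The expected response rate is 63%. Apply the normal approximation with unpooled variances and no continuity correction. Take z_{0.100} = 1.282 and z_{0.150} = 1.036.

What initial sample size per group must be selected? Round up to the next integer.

n = (z_α + z_β)² · [p₁(1−p₁) + p₂(1−p₂)] / (p₁ − p₂)²
  = (1.282 + 1.036)² · (0.35·0.65 + 0.46·0.54) / (-0.11)²
  = (2.318)² · (0.2275 + 0.2484) / 0.0121
  = 5.3731 · 0.4759 / 0.0121
  = 211.33
Adjust for 63% response: 211.33 / 0.63 = 335.44.
Round up → n = 336 per group.

n = 336 per group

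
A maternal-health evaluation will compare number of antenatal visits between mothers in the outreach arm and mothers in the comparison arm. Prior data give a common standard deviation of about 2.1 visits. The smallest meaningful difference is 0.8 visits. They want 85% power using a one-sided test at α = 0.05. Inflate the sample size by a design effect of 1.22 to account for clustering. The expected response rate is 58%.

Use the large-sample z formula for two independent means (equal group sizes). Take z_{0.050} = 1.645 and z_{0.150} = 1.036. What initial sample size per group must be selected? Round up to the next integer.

n = 209 per group

n = (z_α + z_β)² · (σ₁² + σ₂²) / δ²
  = (1.645 + 1.036)² · (2·2.1² = 8.82) / 0.8²
  = 7.1878 · 8.82 / 0.64
  = 99.06
Design effect: 1.22 × 99.06 = 120.85.
Adjust for 58% response: 120.85 / 0.58 = 208.36.
Round up → n = 209 per group.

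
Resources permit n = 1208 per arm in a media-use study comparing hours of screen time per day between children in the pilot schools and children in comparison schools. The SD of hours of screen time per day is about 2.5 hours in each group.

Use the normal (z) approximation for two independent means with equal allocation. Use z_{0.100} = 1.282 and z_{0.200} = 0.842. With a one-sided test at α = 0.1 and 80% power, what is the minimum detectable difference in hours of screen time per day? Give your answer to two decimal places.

Minimum detectable difference ≈ 0.22 hours

δ = (z_α + z_β) · √((σ₁²+σ₂²)/n)
  = (1.282 + 0.842) · √(12.5/1208)
  = 2.124 · √0.01035
  = 2.124 · 0.1017
  = 0.2161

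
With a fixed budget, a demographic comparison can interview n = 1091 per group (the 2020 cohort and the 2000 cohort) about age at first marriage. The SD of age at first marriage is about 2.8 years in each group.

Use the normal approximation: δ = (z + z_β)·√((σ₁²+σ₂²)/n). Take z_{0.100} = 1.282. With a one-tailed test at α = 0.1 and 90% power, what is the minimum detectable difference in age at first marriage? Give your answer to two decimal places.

Minimum detectable difference ≈ 0.31 years

δ = (z_α + z_β) · √((σ₁²+σ₂²)/n)
  = (1.282 + 1.282) · √(15.68/1091)
  = 2.564 · √0.01437
  = 2.564 · 0.1199
  = 0.3074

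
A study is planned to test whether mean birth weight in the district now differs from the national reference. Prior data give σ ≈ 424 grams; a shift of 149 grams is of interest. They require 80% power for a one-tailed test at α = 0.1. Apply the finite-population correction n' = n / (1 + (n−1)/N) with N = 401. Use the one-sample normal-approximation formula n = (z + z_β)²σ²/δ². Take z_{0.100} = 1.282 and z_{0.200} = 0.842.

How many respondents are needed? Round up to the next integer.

n = 34

n = (z_α + z_β)² · σ² / δ²
  = (1.282 + 0.842)² · 424² / 149²
  = 4.5114 · 179776 / 22201
  = 36.53
Finite-population correction (N = 401): 36.53 / (1 + (36.53 − 1)/401) = 33.56.
Round up → n = 34.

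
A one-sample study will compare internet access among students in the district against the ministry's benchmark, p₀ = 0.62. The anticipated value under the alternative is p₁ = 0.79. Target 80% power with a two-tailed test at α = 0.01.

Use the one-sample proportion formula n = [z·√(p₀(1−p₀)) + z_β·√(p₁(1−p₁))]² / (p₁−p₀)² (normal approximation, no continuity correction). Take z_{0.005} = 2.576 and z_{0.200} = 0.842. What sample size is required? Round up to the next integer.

n = 88

n = [z_{α/2}·√(p₀q₀) + z_β·√(p₁q₁)]² / (p₁ − p₀)²
  = [2.576·√(0.62·0.38) + 0.842·√(0.79·0.21)]² / (0.17)²
  = [2.576·0.4854 + 0.842·0.4073]² / 0.0289
  = [1.5933]² / 0.0289
  = 87.84
Round up → n = 88.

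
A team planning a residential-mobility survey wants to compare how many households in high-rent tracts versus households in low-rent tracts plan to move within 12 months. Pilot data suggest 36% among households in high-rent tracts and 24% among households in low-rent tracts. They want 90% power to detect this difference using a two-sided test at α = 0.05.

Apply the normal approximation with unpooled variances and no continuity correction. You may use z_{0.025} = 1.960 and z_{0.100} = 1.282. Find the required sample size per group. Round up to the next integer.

n = 302 per group

n = (z_{α/2} + z_β)² · [p₁(1−p₁) + p₂(1−p₂)] / (p₁ − p₂)²
  = (1.960 + 1.282)² · (0.36·0.64 + 0.24·0.76) / (0.12)²
  = (3.242)² · (0.2304 + 0.1824) / 0.0144
  = 10.5106 · 0.4128 / 0.0144
  = 301.30
Round up → n = 302 per group.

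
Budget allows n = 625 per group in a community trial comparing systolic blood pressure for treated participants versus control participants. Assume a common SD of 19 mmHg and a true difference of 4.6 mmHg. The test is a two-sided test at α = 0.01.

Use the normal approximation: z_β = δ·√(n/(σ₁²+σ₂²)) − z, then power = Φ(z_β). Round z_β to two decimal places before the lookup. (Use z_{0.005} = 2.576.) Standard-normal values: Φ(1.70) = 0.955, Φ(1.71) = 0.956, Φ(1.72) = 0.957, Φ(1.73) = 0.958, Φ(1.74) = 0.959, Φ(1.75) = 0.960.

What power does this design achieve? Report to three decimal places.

z_β = δ·√(n/(σ₁²+σ₂²)) − z_{α/2}
    = 4.6 · √(625/722) − 2.576
    = 4.6 · 0.93040 − 2.576
    = 4.2799 − 2.576 = 1.7039 → 1.70
Power = Φ(1.70) = 0.955.

Power ≈ 0.955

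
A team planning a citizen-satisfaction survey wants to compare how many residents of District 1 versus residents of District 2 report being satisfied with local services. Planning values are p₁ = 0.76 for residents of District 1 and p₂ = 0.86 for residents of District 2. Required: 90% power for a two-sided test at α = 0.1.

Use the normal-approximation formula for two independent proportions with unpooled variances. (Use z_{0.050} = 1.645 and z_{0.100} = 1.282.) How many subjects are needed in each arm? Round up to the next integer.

n = 260 per group

n = (z_{α/2} + z_β)² · [p₁(1−p₁) + p₂(1−p₂)] / (p₁ − p₂)²
  = (1.645 + 1.282)² · (0.76·0.24 + 0.86·0.14) / (-0.10)²
  = (2.927)² · (0.1824 + 0.1204) / 0.0100
  = 8.5673 · 0.3028 / 0.0100
  = 259.42
Round up → n = 260 per group.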